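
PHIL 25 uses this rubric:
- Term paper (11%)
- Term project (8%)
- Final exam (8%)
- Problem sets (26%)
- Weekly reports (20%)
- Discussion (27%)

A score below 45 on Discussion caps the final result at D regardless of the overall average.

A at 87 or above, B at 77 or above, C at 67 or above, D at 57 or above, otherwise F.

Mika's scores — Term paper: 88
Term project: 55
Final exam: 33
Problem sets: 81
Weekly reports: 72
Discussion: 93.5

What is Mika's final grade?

Discussion score 93.5 ≥ 45: minimum met.
Weighted total:
  Term paper 88 × 0.11 = 9.68
  Term project 55 × 0.08 = 4.4
  Final exam 33 × 0.08 = 2.64
  Problem sets 81 × 0.26 = 21.06
  Weekly reports 72 × 0.2 = 14.4
  Discussion 93.5 × 0.27 = 25.245
Sum = 77.425
77.425 is ≥ 77 and < 87 → B

B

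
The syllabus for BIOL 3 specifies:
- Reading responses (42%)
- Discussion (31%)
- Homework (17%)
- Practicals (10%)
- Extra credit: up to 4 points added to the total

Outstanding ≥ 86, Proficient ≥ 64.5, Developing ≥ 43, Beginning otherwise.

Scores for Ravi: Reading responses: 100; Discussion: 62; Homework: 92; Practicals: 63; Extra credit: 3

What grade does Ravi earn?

Weighted total:
  Reading responses 100 × 0.42 = 42
  Discussion 62 × 0.31 = 19.22
  Homework 92 × 0.17 = 15.64
  Practicals 63 × 0.1 = 6.3
Sum = 83.16
Extra credit: 83.16 + 3 = 86.16
86.16 ≥ 86 → Outstanding

Outstanding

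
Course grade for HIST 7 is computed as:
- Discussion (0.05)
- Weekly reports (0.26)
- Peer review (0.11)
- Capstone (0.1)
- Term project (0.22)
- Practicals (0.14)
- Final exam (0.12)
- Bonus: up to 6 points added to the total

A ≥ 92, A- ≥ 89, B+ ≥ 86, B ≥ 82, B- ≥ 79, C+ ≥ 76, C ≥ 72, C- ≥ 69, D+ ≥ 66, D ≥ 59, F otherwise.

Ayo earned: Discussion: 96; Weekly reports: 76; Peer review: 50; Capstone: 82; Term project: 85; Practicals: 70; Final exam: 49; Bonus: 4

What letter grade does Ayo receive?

C+

Weighted total:
  Discussion 96 × 0.05 = 4.8
  Weekly reports 76 × 0.26 = 19.76
  Peer review 50 × 0.11 = 5.5
  Capstone 82 × 0.1 = 8.2
  Term project 85 × 0.22 = 18.7
  Practicals 70 × 0.14 = 9.8
  Final exam 49 × 0.12 = 5.88
Sum = 72.64
Bonus: 72.64 + 4 = 76.64
76.64 is ≥ 76 and < 79 → C+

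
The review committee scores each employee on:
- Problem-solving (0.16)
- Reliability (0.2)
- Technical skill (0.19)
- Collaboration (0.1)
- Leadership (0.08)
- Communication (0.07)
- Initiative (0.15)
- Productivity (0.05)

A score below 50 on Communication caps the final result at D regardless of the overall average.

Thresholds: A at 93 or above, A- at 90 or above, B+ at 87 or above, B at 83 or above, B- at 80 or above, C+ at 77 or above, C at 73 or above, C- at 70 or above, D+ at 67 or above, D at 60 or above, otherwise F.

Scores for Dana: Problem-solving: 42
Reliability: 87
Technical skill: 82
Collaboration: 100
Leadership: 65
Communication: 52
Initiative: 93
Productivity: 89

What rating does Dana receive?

Communication score 52 ≥ 50: minimum met.
Weighted total:
  Problem-solving 42 × 0.16 = 6.72
  Reliability 87 × 0.2 = 17.4
  Technical skill 82 × 0.19 = 15.58
  Collaboration 100 × 0.1 = 10
  Leadership 65 × 0.08 = 5.2
  Communication 52 × 0.07 = 3.64
  Initiative 93 × 0.15 = 13.95
  Productivity 89 × 0.05 = 4.45
Sum = 76.94
76.94 is ≥ 73 and < 77 → C

C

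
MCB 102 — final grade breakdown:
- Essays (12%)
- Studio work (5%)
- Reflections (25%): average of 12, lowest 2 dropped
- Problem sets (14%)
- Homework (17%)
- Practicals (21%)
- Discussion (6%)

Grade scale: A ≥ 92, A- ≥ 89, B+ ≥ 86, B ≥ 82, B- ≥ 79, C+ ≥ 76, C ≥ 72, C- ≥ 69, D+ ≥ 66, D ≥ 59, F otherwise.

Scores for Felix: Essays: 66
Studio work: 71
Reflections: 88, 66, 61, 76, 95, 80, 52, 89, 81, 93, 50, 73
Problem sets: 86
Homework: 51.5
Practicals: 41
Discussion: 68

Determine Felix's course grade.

Reflections: drop 50, 52 → average of remaining 10 = 802/10 = 80.2
Weighted total:
  Essays 66 × 0.12 = 7.92
  Studio work 71 × 0.05 = 3.55
  Reflections 80.2 × 0.25 = 20.05
  Problem sets 86 × 0.14 = 12.04
  Homework 51.5 × 0.17 = 8.755
  Practicals 41 × 0.21 = 8.61
  Discussion 68 × 0.06 = 4.08
Sum = 65.005
65.005 is ≥ 59 and < 66 → D

D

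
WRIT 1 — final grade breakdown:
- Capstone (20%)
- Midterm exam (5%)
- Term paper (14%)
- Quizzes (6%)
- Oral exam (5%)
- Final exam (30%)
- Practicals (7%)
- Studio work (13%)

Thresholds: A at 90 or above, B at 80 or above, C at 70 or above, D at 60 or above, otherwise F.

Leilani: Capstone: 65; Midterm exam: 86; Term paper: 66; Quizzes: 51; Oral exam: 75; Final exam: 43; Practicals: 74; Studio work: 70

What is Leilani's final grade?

D

Weighted total:
  Capstone 65 × 0.2 = 13
  Midterm exam 86 × 0.05 = 4.3
  Term paper 66 × 0.14 = 9.24
  Quizzes 51 × 0.06 = 3.06
  Oral exam 75 × 0.05 = 3.75
  Final exam 43 × 0.3 = 12.9
  Practicals 74 × 0.07 = 5.18
  Studio work 70 × 0.13 = 9.1
Sum = 60.53
60.53 is ≥ 60 and < 70 → D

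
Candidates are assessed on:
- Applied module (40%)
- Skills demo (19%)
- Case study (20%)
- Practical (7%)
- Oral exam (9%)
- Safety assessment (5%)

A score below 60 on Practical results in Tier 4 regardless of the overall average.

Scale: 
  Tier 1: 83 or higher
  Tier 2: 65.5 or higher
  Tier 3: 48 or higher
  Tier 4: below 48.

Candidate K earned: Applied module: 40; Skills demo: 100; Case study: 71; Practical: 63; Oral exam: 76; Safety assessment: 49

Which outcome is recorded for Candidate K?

Practical score 63 ≥ 60: minimum met.
Weighted total:
  Applied module 40 × 0.4 = 16
  Skills demo 100 × 0.19 = 19
  Case study 71 × 0.2 = 14.2
  Practical 63 × 0.07 = 4.41
  Oral exam 76 × 0.09 = 6.84
  Safety assessment 49 × 0.05 = 2.45
Sum = 62.9
62.9 is ≥ 48 and < 65.5 → Tier 3

Tier 3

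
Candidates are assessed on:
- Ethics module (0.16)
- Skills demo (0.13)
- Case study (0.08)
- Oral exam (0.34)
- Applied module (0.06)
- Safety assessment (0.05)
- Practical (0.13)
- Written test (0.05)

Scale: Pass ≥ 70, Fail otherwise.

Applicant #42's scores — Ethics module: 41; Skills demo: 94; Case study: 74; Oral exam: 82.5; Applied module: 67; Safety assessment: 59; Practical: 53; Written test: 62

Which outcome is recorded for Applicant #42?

Fail

Weighted total:
  Ethics module 41 × 0.16 = 6.56
  Skills demo 94 × 0.13 = 12.22
  Case study 74 × 0.08 = 5.92
  Oral exam 82.5 × 0.34 = 28.05
  Applied module 67 × 0.06 = 4.02
  Safety assessment 59 × 0.05 = 2.95
  Practical 53 × 0.13 = 6.89
  Written test 62 × 0.05 = 3.1
Sum = 69.71
69.71 < 70 → Fail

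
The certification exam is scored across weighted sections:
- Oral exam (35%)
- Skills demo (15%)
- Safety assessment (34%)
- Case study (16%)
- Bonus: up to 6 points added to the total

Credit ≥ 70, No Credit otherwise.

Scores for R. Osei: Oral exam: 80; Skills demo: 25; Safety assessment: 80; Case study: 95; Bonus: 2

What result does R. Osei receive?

Credit

Weighted total:
  Oral exam 80 × 0.35 = 28
  Skills demo 25 × 0.15 = 3.75
  Safety assessment 80 × 0.34 = 27.2
  Case study 95 × 0.16 = 15.2
Sum = 74.15
Bonus: 74.15 + 2 = 76.15
76.15 ≥ 70 → Credit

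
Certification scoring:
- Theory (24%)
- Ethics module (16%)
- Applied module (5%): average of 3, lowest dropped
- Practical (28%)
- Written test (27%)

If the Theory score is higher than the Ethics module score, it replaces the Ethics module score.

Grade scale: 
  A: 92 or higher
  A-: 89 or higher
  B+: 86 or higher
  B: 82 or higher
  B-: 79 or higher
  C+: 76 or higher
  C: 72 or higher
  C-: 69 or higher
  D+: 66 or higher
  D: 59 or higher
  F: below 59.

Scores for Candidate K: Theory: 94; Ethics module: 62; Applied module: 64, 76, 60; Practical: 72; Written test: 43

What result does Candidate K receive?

C

Applied module: drop 60 → average of remaining 2 = 140/2 = 70
Theory (94) > Ethics module (62), so Ethics module counts as 94.
Weighted total:
  Theory 94 × 0.24 = 22.56
  Ethics module 94 × 0.16 = 15.04
  Applied module 70 × 0.05 = 3.5
  Practical 72 × 0.28 = 20.16
  Written test 43 × 0.27 = 11.61
Sum = 72.87
72.87 is ≥ 72 and < 76 → C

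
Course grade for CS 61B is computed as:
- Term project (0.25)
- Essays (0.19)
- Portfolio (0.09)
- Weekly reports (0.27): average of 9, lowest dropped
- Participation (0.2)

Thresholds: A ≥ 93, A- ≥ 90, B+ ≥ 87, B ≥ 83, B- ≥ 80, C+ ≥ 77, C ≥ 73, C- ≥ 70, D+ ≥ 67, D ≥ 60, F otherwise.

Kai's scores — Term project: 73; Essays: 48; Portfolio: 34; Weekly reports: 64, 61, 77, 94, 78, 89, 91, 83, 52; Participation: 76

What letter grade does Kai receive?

D+

Weekly reports: drop 52 → average of remaining 8 = 637/8 = 79.625
Weighted total:
  Term project 73 × 0.25 = 18.25
  Essays 48 × 0.19 = 9.12
  Portfolio 34 × 0.09 = 3.06
  Weekly reports 79.625 × 0.27 = 21.49875
  Participation 76 × 0.2 = 15.2
Sum = 67.12875
67.12875 is ≥ 67 and < 70 → D+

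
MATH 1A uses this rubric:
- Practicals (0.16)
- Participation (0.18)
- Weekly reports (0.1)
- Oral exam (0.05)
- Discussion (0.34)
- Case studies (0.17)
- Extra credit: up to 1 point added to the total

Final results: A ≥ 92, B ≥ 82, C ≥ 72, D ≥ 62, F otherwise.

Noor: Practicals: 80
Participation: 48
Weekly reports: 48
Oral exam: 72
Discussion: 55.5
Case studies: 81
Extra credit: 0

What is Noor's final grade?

Weighted total:
  Practicals 80 × 0.16 = 12.8
  Participation 48 × 0.18 = 8.64
  Weekly reports 48 × 0.1 = 4.8
  Oral exam 72 × 0.05 = 3.6
  Discussion 55.5 × 0.34 = 18.87
  Case studies 81 × 0.17 = 13.77
Sum = 62.48
Extra credit: 62.48 + 0 = 62.48
62.48 is ≥ 62 and < 72 → D

D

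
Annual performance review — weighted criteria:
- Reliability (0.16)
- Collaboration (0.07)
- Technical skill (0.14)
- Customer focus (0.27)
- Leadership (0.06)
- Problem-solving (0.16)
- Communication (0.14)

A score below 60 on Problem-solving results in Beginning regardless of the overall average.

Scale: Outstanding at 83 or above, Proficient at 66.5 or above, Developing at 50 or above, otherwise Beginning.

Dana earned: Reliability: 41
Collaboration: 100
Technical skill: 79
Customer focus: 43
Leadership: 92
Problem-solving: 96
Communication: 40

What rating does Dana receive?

Problem-solving score 96 ≥ 60: minimum met.
Weighted total:
  Reliability 41 × 0.16 = 6.56
  Collaboration 100 × 0.07 = 7
  Technical skill 79 × 0.14 = 11.06
  Customer focus 43 × 0.27 = 11.61
  Leadership 92 × 0.06 = 5.52
  Problem-solving 96 × 0.16 = 15.36
  Communication 40 × 0.14 = 5.6
Sum = 62.71
62.71 is ≥ 50 and < 66.5 → Developing

Developing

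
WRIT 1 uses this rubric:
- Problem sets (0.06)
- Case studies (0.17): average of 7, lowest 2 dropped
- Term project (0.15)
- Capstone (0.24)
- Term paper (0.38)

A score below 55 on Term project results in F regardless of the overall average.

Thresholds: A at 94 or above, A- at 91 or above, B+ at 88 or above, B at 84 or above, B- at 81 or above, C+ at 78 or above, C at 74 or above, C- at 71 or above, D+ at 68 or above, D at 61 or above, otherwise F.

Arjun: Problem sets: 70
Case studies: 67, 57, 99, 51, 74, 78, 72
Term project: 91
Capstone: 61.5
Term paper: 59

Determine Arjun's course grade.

D+

Case studies: drop 51, 57 → average of remaining 5 = 390/5 = 78
Term project score 91 ≥ 55: minimum met.
Weighted total:
  Problem sets 70 × 0.06 = 4.2
  Case studies 78 × 0.17 = 13.26
  Term project 91 × 0.15 = 13.65
  Capstone 61.5 × 0.24 = 14.76
  Term paper 59 × 0.38 = 22.42
Sum = 68.29
68.29 is ≥ 68 and < 71 → D+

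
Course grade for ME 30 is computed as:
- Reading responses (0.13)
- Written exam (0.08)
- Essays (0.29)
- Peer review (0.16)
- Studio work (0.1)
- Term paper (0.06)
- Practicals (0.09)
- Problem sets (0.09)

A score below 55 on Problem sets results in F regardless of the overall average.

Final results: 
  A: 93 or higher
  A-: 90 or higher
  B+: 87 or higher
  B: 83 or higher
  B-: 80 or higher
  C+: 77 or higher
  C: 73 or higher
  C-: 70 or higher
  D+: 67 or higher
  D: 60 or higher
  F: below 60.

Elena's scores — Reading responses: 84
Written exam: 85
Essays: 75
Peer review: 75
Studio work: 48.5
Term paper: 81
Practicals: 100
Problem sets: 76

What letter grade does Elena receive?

C+

Problem sets score 76 ≥ 55: minimum met.
Weighted total:
  Reading responses 84 × 0.13 = 10.92
  Written exam 85 × 0.08 = 6.8
  Essays 75 × 0.29 = 21.75
  Peer review 75 × 0.16 = 12
  Studio work 48.5 × 0.1 = 4.85
  Term paper 81 × 0.06 = 4.86
  Practicals 100 × 0.09 = 9
  Problem sets 76 × 0.09 = 6.84
Sum = 77.02
77.02 is ≥ 77 and < 80 → C+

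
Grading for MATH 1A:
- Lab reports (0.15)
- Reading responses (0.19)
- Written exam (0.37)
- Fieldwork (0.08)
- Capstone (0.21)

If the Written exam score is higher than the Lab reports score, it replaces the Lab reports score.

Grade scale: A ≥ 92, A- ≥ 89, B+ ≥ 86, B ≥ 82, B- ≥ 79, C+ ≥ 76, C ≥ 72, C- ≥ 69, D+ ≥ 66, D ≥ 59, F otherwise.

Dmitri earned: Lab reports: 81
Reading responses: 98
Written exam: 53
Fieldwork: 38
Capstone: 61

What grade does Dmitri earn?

Written exam (53) ≤ Lab reports (81), so Lab reports stays at 81.
Weighted total:
  Lab reports 81 × 0.15 = 12.15
  Reading responses 98 × 0.19 = 18.62
  Written exam 53 × 0.37 = 19.61
  Fieldwork 38 × 0.08 = 3.04
  Capstone 61 × 0.21 = 12.81
Sum = 66.23
66.23 is ≥ 66 and < 69 → D+

D+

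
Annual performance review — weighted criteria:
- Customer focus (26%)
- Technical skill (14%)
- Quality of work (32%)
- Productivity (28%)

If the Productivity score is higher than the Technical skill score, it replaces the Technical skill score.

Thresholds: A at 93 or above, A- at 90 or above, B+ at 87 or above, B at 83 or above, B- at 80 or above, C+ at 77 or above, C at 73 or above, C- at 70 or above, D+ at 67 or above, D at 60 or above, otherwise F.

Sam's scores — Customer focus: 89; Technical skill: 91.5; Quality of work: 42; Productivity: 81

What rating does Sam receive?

C-

Productivity (81) ≤ Technical skill (91.5), so Technical skill stays at 91.5.
Weighted total:
  Customer focus 89 × 0.26 = 23.14
  Technical skill 91.5 × 0.14 = 12.81
  Quality of work 42 × 0.32 = 13.44
  Productivity 81 × 0.28 = 22.68
Sum = 72.07
72.07 is ≥ 70 and < 73 → C-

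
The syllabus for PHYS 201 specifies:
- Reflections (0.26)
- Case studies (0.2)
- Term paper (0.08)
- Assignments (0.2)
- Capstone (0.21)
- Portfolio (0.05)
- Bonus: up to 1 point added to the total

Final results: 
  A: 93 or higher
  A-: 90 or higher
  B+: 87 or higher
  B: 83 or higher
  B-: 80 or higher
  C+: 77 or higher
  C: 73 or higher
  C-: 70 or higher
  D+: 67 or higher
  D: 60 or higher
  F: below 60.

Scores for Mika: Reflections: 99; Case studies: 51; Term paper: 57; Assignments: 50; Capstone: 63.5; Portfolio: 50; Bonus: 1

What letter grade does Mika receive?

Weighted total:
  Reflections 99 × 0.26 = 25.74
  Case studies 51 × 0.2 = 10.2
  Term paper 57 × 0.08 = 4.56
  Assignments 50 × 0.2 = 10
  Capstone 63.5 × 0.21 = 13.335
  Portfolio 50 × 0.05 = 2.5
Sum = 66.335
Bonus: 66.335 + 1 = 67.335
67.335 is ≥ 67 and < 70 → D+

D+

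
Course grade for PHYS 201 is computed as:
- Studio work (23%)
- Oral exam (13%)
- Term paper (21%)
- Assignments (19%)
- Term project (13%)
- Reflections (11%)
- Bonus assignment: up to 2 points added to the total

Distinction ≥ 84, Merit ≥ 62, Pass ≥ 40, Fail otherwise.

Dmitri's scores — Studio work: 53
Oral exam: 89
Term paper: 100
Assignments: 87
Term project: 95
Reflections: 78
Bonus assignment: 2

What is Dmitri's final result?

Weighted total:
  Studio work 53 × 0.23 = 12.19
  Oral exam 89 × 0.13 = 11.57
  Term paper 100 × 0.21 = 21
  Assignments 87 × 0.19 = 16.53
  Term project 95 × 0.13 = 12.35
  Reflections 78 × 0.11 = 8.58
Sum = 82.22
Bonus assignment: 82.22 + 2 = 84.22
84.22 ≥ 84 → Distinction

Distinction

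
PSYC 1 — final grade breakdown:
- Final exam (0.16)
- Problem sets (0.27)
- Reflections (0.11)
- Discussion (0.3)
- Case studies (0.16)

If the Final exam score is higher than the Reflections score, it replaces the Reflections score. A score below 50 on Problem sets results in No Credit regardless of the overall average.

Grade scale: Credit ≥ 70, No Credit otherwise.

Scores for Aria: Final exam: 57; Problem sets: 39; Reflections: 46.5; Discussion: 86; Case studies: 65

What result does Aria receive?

Final exam (57) > Reflections (46.5), so Reflections counts as 57.
Problem sets score 39 < 50: minimum not met.
Weighted total:
  Final exam 57 × 0.16 = 9.12
  Problem sets 39 × 0.27 = 10.53
  Reflections 57 × 0.11 = 6.27
  Discussion 86 × 0.3 = 25.8
  Case studies 65 × 0.16 = 10.4
Sum = 62.12
Because the Problem sets minimum was not met, the result is No Credit.

No Credit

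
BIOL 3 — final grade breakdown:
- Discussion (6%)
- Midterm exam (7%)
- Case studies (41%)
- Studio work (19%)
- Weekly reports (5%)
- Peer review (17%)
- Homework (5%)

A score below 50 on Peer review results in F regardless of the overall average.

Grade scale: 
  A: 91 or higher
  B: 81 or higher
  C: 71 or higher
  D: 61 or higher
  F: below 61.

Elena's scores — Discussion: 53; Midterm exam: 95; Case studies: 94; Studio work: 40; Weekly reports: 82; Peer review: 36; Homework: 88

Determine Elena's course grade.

Peer review score 36 < 50: minimum not met.
Weighted total:
  Discussion 53 × 0.06 = 3.18
  Midterm exam 95 × 0.07 = 6.65
  Case studies 94 × 0.41 = 38.54
  Studio work 40 × 0.19 = 7.6
  Weekly reports 82 × 0.05 = 4.1
  Peer review 36 × 0.17 = 6.12
  Homework 88 × 0.05 = 4.4
Sum = 70.59
Because the Peer review minimum was not met, the result is F.

F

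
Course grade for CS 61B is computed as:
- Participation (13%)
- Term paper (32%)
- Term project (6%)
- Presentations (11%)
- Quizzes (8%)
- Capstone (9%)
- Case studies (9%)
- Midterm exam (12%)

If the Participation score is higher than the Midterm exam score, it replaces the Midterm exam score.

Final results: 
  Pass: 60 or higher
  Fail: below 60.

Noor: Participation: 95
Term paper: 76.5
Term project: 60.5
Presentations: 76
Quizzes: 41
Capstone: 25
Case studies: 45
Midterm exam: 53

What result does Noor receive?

Pass

Participation (95) > Midterm exam (53), so Midterm exam counts as 95.
Weighted total:
  Participation 95 × 0.13 = 12.35
  Term paper 76.5 × 0.32 = 24.48
  Term project 60.5 × 0.06 = 3.63
  Presentations 76 × 0.11 = 8.36
  Quizzes 41 × 0.08 = 3.28
  Capstone 25 × 0.09 = 2.25
  Case studies 45 × 0.09 = 4.05
  Midterm exam 95 × 0.12 = 11.4
Sum = 69.8
69.8 ≥ 60 → Pass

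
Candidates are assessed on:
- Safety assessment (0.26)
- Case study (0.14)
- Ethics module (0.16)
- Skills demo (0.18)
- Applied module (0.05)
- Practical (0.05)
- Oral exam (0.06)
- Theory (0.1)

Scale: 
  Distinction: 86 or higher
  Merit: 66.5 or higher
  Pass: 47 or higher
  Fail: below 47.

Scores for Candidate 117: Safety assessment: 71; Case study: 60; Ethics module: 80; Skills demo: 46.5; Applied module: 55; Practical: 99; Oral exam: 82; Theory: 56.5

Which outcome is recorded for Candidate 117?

Weighted total:
  Safety assessment 71 × 0.26 = 18.46
  Case study 60 × 0.14 = 8.4
  Ethics module 80 × 0.16 = 12.8
  Skills demo 46.5 × 0.18 = 8.37
  Applied module 55 × 0.05 = 2.75
  Practical 99 × 0.05 = 4.95
  Oral exam 82 × 0.06 = 4.92
  Theory 56.5 × 0.1 = 5.65
Sum = 66.3
66.3 is ≥ 47 and < 66.5 → Pass

Pass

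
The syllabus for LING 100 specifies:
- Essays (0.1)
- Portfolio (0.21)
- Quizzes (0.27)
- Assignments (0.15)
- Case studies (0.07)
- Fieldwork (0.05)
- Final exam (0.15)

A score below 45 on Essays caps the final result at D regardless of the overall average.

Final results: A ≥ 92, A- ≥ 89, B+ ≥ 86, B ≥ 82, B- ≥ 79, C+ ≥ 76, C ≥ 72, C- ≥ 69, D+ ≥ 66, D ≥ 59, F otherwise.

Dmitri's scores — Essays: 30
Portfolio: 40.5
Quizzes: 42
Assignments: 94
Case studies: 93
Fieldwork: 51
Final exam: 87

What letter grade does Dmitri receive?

D

Essays score 30 < 45: minimum not met.
Weighted total:
  Essays 30 × 0.1 = 3
  Portfolio 40.5 × 0.21 = 8.505
  Quizzes 42 × 0.27 = 11.34
  Assignments 94 × 0.15 = 14.1
  Case studies 93 × 0.07 = 6.51
  Fieldwork 51 × 0.05 = 2.55
  Final exam 87 × 0.15 = 13.05
Sum = 59.055
59.055 would be D; cap at D applies → D.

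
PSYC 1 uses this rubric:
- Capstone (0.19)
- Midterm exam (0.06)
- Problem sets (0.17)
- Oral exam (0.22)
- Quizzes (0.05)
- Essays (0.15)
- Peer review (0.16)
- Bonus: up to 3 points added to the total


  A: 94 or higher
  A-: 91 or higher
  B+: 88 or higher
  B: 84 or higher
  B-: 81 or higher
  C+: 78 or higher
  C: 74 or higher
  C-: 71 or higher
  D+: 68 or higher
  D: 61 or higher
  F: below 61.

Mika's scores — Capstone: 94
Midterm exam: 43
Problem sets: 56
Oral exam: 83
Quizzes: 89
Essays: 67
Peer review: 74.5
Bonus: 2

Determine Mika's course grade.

Weighted total:
  Capstone 94 × 0.19 = 17.86
  Midterm exam 43 × 0.06 = 2.58
  Problem sets 56 × 0.17 = 9.52
  Oral exam 83 × 0.22 = 18.26
  Quizzes 89 × 0.05 = 4.45
  Essays 67 × 0.15 = 10.05
  Peer review 74.5 × 0.16 = 11.92
Sum = 74.64
Bonus: 74.64 + 2 = 76.64
76.64 is ≥ 74 and < 78 → C

C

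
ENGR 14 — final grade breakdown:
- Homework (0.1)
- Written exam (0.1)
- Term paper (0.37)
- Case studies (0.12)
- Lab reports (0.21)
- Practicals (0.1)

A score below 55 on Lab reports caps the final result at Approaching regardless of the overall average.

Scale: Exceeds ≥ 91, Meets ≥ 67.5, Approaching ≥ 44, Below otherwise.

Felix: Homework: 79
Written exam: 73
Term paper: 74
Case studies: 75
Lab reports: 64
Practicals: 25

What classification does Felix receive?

Meets

Lab reports score 64 ≥ 55: minimum met.
Weighted total:
  Homework 79 × 0.1 = 7.9
  Written exam 73 × 0.1 = 7.3
  Term paper 74 × 0.37 = 27.38
  Case studies 75 × 0.12 = 9
  Lab reports 64 × 0.21 = 13.44
  Practicals 25 × 0.1 = 2.5
Sum = 67.52
67.52 is ≥ 67.5 and < 91 → Meets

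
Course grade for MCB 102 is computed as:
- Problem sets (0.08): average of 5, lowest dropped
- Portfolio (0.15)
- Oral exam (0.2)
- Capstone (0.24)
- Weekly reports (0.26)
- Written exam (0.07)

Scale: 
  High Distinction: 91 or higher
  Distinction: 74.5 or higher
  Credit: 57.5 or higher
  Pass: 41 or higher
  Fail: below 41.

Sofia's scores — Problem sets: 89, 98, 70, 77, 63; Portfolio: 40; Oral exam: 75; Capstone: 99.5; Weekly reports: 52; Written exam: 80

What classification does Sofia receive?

Credit

Problem sets: drop 63 → average of remaining 4 = 334/4 = 83.5
Weighted total:
  Problem sets 83.5 × 0.08 = 6.68
  Portfolio 40 × 0.15 = 6
  Oral exam 75 × 0.2 = 15
  Capstone 99.5 × 0.24 = 23.88
  Weekly reports 52 × 0.26 = 13.52
  Written exam 80 × 0.07 = 5.6
Sum = 70.68
70.68 is ≥ 57.5 and < 74.5 → Credit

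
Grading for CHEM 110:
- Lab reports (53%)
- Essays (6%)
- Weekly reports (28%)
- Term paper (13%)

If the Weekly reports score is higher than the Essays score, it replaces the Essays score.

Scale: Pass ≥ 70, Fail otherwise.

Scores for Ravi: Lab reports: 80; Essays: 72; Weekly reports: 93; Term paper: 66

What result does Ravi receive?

Weekly reports (93) > Essays (72), so Essays counts as 93.
Weighted total:
  Lab reports 80 × 0.53 = 42.4
  Essays 93 × 0.06 = 5.58
  Weekly reports 93 × 0.28 = 26.04
  Term paper 66 × 0.13 = 8.58
Sum = 82.6
82.6 ≥ 70 → Pass

Pass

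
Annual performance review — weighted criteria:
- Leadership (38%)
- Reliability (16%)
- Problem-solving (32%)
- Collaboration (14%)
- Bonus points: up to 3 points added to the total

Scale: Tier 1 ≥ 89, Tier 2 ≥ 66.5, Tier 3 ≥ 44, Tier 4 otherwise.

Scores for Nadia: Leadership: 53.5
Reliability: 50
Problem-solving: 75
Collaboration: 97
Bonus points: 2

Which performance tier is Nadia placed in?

Weighted total:
  Leadership 53.5 × 0.38 = 20.33
  Reliability 50 × 0.16 = 8
  Problem-solving 75 × 0.32 = 24
  Collaboration 97 × 0.14 = 13.58
Sum = 65.91
Bonus points: 65.91 + 2 = 67.91
67.91 is ≥ 66.5 and < 89 → Tier 2

Tier 2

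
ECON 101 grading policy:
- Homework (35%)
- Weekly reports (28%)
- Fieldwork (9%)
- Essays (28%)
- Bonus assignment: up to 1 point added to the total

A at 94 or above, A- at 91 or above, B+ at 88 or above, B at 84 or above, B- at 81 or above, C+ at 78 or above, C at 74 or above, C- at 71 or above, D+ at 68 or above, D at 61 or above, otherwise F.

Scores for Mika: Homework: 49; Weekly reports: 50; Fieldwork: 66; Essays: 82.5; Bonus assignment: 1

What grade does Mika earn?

Weighted total:
  Homework 49 × 0.35 = 17.15
  Weekly reports 50 × 0.28 = 14
  Fieldwork 66 × 0.09 = 5.94
  Essays 82.5 × 0.28 = 23.1
Sum = 60.19
Bonus assignment: 60.19 + 1 = 61.19
61.19 is ≥ 61 and < 68 → D

D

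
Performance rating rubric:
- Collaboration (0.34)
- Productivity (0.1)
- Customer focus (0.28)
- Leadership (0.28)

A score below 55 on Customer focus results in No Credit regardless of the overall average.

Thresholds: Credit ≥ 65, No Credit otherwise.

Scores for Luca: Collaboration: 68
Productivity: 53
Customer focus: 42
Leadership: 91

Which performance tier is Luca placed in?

Customer focus score 42 < 55: minimum not met.
Weighted total:
  Collaboration 68 × 0.34 = 23.12
  Productivity 53 × 0.1 = 5.3
  Customer focus 42 × 0.28 = 11.76
  Leadership 91 × 0.28 = 25.48
Sum = 65.66
Because the Customer focus minimum was not met, the result is No Credit.

No Credit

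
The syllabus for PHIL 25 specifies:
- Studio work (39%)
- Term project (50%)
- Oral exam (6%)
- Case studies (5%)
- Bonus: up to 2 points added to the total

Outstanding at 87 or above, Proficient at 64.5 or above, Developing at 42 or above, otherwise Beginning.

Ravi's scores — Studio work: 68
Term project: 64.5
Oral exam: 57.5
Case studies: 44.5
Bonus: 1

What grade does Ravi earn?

Proficient

Weighted total:
  Studio work 68 × 0.39 = 26.52
  Term project 64.5 × 0.5 = 32.25
  Oral exam 57.5 × 0.06 = 3.45
  Case studies 44.5 × 0.05 = 2.225
Sum = 64.445
Bonus: 64.445 + 1 = 65.445
65.445 is ≥ 64.5 and < 87 → Proficient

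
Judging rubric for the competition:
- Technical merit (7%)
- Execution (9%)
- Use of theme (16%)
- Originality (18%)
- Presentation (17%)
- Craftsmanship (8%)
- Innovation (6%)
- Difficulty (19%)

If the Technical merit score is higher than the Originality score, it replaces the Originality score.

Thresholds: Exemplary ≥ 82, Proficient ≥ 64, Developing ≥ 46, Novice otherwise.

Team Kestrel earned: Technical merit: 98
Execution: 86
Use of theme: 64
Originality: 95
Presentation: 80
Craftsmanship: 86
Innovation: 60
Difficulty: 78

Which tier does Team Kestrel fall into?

Proficient

Technical merit (98) > Originality (95), so Originality counts as 98.
Weighted total:
  Technical merit 98 × 0.07 = 6.86
  Execution 86 × 0.09 = 7.74
  Use of theme 64 × 0.16 = 10.24
  Originality 98 × 0.18 = 17.64
  Presentation 80 × 0.17 = 13.6
  Craftsmanship 86 × 0.08 = 6.88
  Innovation 60 × 0.06 = 3.6
  Difficulty 78 × 0.19 = 14.82
Sum = 81.38
81.38 is ≥ 64 and < 82 → Proficient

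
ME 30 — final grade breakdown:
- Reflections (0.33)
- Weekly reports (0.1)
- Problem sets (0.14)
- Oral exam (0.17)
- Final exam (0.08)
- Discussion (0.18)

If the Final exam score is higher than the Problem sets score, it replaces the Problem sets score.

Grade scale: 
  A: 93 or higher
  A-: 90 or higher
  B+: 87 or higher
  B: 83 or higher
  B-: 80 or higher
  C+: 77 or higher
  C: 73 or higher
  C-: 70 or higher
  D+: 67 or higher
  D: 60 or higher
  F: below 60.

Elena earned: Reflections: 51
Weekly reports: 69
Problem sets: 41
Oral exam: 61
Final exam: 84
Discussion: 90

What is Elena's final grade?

D+

Final exam (84) > Problem sets (41), so Problem sets counts as 84.
Weighted total:
  Reflections 51 × 0.33 = 16.83
  Weekly reports 69 × 0.1 = 6.9
  Problem sets 84 × 0.14 = 11.76
  Oral exam 61 × 0.17 = 10.37
  Final exam 84 × 0.08 = 6.72
  Discussion 90 × 0.18 = 16.2
Sum = 68.78
68.78 is ≥ 67 and < 70 → D+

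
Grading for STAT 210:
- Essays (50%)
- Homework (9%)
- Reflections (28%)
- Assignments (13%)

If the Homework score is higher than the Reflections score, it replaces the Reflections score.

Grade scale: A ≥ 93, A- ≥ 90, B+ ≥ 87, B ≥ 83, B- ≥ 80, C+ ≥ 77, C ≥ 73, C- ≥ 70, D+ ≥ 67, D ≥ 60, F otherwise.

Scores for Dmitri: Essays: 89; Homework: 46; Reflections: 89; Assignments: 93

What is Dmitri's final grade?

Homework (46) ≤ Reflections (89), so Reflections stays at 89.
Weighted total:
  Essays 89 × 0.5 = 44.5
  Homework 46 × 0.09 = 4.14
  Reflections 89 × 0.28 = 24.92
  Assignments 93 × 0.13 = 12.09
Sum = 85.65
85.65 is ≥ 83 and < 87 → B

B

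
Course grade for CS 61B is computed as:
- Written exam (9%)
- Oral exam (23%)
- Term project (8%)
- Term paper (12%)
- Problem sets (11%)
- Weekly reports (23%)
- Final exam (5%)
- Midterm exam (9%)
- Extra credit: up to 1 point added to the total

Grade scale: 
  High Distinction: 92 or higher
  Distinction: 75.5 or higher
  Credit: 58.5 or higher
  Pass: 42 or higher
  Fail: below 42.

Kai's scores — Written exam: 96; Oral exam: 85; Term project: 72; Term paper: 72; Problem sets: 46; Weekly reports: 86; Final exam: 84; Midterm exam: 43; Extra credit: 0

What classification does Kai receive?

Distinction

Weighted total:
  Written exam 96 × 0.09 = 8.64
  Oral exam 85 × 0.23 = 19.55
  Term project 72 × 0.08 = 5.76
  Term paper 72 × 0.12 = 8.64
  Problem sets 46 × 0.11 = 5.06
  Weekly reports 86 × 0.23 = 19.78
  Final exam 84 × 0.05 = 4.2
  Midterm exam 43 × 0.09 = 3.87
Sum = 75.5
Extra credit: 75.5 + 0 = 75.5
75.5 is ≥ 75.5 and < 92 → Distinction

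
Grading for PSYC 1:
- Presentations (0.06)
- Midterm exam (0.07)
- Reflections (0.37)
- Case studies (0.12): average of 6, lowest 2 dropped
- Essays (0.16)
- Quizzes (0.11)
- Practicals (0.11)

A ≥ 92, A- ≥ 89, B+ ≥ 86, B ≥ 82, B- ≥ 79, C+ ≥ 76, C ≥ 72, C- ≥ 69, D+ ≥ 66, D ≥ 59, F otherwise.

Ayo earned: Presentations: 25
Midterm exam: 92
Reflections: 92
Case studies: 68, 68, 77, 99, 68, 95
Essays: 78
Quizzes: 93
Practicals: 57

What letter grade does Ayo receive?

Case studies: drop 68, 68 → average of remaining 4 = 339/4 = 84.75
Weighted total:
  Presentations 25 × 0.06 = 1.5
  Midterm exam 92 × 0.07 = 6.44
  Reflections 92 × 0.37 = 34.04
  Case studies 84.75 × 0.12 = 10.17
  Essays 78 × 0.16 = 12.48
  Quizzes 93 × 0.11 = 10.23
  Practicals 57 × 0.11 = 6.27
Sum = 81.13
81.13 is ≥ 79 and < 82 → B-

B-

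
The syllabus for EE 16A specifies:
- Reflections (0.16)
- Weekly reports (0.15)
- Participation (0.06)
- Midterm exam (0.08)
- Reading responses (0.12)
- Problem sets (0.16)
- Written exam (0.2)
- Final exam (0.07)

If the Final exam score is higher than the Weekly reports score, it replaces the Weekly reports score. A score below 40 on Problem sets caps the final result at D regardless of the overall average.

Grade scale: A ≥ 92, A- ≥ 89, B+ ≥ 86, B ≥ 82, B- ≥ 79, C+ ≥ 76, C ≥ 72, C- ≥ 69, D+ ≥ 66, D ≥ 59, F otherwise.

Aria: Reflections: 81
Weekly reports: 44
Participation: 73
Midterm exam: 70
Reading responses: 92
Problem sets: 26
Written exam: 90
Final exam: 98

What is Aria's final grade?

Final exam (98) > Weekly reports (44), so Weekly reports counts as 98.
Problem sets score 26 < 40: minimum not met.
Weighted total:
  Reflections 81 × 0.16 = 12.96
  Weekly reports 98 × 0.15 = 14.7
  Participation 73 × 0.06 = 4.38
  Midterm exam 70 × 0.08 = 5.6
  Reading responses 92 × 0.12 = 11.04
  Problem sets 26 × 0.16 = 4.16
  Written exam 90 × 0.2 = 18
  Final exam 98 × 0.07 = 6.86
Sum = 77.7
77.7 would be C+; cap at D applies → D.

D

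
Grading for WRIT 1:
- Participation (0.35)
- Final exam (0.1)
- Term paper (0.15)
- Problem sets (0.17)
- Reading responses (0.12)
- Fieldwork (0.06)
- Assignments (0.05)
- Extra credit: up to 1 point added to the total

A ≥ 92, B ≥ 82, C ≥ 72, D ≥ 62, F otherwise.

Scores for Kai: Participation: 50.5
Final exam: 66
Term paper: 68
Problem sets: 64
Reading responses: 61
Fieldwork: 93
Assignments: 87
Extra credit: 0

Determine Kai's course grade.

D

Weighted total:
  Participation 50.5 × 0.35 = 17.675
  Final exam 66 × 0.1 = 6.6
  Term paper 68 × 0.15 = 10.2
  Problem sets 64 × 0.17 = 10.88
  Reading responses 61 × 0.12 = 7.32
  Fieldwork 93 × 0.06 = 5.58
  Assignments 87 × 0.05 = 4.35
Sum = 62.605
Extra credit: 62.605 + 0 = 62.605
62.605 is ≥ 62 and < 72 → D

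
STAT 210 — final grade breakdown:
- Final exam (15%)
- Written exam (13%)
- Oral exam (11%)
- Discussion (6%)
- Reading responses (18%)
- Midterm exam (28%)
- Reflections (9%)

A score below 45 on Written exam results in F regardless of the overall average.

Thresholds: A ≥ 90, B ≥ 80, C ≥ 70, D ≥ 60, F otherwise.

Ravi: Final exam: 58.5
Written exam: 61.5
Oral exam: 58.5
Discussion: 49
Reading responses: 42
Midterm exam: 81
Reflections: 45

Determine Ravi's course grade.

Written exam score 61.5 ≥ 45: minimum met.
Weighted total:
  Final exam 58.5 × 0.15 = 8.775
  Written exam 61.5 × 0.13 = 7.995
  Oral exam 58.5 × 0.11 = 6.435
  Discussion 49 × 0.06 = 2.94
  Reading responses 42 × 0.18 = 7.56
  Midterm exam 81 × 0.28 = 22.68
  Reflections 45 × 0.09 = 4.05
Sum = 60.435
60.435 is ≥ 60 and < 70 → D

D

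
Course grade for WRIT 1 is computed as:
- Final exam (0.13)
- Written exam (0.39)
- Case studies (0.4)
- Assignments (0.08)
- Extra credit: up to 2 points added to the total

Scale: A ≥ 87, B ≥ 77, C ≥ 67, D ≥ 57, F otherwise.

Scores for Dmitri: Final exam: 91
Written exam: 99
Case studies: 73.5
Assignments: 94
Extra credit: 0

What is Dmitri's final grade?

Weighted total:
  Final exam 91 × 0.13 = 11.83
  Written exam 99 × 0.39 = 38.61
  Case studies 73.5 × 0.4 = 29.4
  Assignments 94 × 0.08 = 7.52
Sum = 87.36
Extra credit: 87.36 + 0 = 87.36
87.36 ≥ 87 → A

A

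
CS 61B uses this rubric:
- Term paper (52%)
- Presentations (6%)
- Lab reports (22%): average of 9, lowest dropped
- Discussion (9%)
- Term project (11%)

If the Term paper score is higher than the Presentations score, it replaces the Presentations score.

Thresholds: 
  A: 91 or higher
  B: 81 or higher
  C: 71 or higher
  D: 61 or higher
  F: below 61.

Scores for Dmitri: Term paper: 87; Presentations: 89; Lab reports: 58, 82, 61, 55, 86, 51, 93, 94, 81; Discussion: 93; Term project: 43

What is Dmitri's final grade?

Lab reports: drop 51 → average of remaining 8 = 610/8 = 76.25
Term paper (87) ≤ Presentations (89), so Presentations stays at 89.
Weighted total:
  Term paper 87 × 0.52 = 45.24
  Presentations 89 × 0.06 = 5.34
  Lab reports 76.25 × 0.22 = 16.775
  Discussion 93 × 0.09 = 8.37
  Term project 43 × 0.11 = 4.73
Sum = 80.455
80.455 is ≥ 71 and < 81 → C

C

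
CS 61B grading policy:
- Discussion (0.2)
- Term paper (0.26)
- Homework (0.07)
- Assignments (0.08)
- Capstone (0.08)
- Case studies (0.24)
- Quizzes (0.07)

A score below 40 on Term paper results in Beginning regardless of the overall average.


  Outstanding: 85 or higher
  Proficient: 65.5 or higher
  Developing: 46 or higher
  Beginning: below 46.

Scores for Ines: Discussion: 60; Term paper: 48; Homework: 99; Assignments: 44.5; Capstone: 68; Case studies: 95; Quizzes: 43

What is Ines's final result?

Proficient

Term paper score 48 ≥ 40: minimum met.
Weighted total:
  Discussion 60 × 0.2 = 12
  Term paper 48 × 0.26 = 12.48
  Homework 99 × 0.07 = 6.93
  Assignments 44.5 × 0.08 = 3.56
  Capstone 68 × 0.08 = 5.44
  Case studies 95 × 0.24 = 22.8
  Quizzes 43 × 0.07 = 3.01
Sum = 66.22
66.22 is ≥ 65.5 and < 85 → Proficient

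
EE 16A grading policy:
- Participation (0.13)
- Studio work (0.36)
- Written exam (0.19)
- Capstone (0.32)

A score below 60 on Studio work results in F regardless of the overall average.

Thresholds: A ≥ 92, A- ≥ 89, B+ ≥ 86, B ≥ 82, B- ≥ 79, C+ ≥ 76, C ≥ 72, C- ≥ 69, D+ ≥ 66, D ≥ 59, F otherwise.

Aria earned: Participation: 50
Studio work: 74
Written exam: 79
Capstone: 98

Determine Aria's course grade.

Studio work score 74 ≥ 60: minimum met.
Weighted total:
  Participation 50 × 0.13 = 6.5
  Studio work 74 × 0.36 = 26.64
  Written exam 79 × 0.19 = 15.01
  Capstone 98 × 0.32 = 31.36
Sum = 79.51
79.51 is ≥ 79 and < 82 → B-

B-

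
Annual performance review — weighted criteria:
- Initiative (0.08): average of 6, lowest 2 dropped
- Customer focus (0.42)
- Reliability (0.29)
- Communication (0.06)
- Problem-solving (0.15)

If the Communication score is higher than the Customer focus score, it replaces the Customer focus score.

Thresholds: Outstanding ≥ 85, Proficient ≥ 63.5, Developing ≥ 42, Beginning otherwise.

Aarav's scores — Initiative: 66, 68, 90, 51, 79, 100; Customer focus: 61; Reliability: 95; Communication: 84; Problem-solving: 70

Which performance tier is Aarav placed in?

Initiative: drop 51, 66 → average of remaining 4 = 337/4 = 84.25
Communication (84) > Customer focus (61), so Customer focus counts as 84.
Weighted total:
  Initiative 84.25 × 0.08 = 6.74
  Customer focus 84 × 0.42 = 35.28
  Reliability 95 × 0.29 = 27.55
  Communication 84 × 0.06 = 5.04
  Problem-solving 70 × 0.15 = 10.5
Sum = 85.11
85.11 ≥ 85 → Outstanding

Outstanding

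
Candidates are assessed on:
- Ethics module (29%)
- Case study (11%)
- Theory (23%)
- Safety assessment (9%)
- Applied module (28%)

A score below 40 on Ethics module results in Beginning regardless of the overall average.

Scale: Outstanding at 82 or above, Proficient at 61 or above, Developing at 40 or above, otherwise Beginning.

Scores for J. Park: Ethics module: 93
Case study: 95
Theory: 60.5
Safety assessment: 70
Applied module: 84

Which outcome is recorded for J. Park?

Proficient

Ethics module score 93 ≥ 40: minimum met.
Weighted total:
  Ethics module 93 × 0.29 = 26.97
  Case study 95 × 0.11 = 10.45
  Theory 60.5 × 0.23 = 13.915
  Safety assessment 70 × 0.09 = 6.3
  Applied module 84 × 0.28 = 23.52
Sum = 81.155
81.155 is ≥ 61 and < 82 → Proficient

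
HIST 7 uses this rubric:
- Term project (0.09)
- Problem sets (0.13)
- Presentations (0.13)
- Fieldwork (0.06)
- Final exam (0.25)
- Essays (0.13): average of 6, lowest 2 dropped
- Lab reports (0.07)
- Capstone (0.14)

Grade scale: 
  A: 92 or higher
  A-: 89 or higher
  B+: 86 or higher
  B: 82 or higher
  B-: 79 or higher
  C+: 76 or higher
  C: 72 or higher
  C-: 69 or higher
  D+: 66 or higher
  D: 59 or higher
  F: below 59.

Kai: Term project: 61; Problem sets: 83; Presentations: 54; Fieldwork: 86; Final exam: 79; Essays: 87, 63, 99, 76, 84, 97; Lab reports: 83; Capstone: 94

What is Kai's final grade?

B-

Essays: drop 63, 76 → average of remaining 4 = 367/4 = 91.75
Weighted total:
  Term project 61 × 0.09 = 5.49
  Problem sets 83 × 0.13 = 10.79
  Presentations 54 × 0.13 = 7.02
  Fieldwork 86 × 0.06 = 5.16
  Final exam 79 × 0.25 = 19.75
  Essays 91.75 × 0.13 = 11.9275
  Lab reports 83 × 0.07 = 5.81
  Capstone 94 × 0.14 = 13.16
Sum = 79.1075
79.1075 is ≥ 79 and < 82 → B-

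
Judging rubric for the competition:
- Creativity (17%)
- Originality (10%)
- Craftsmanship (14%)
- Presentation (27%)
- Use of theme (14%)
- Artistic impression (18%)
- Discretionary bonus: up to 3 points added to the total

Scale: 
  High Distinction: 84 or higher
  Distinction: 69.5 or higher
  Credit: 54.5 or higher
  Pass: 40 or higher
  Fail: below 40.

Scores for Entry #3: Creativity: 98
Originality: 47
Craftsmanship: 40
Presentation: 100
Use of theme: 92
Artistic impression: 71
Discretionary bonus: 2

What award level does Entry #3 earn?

Distinction

Weighted total:
  Creativity 98 × 0.17 = 16.66
  Originality 47 × 0.1 = 4.7
  Craftsmanship 40 × 0.14 = 5.6
  Presentation 100 × 0.27 = 27
  Use of theme 92 × 0.14 = 12.88
  Artistic impression 71 × 0.18 = 12.78
Sum = 79.62
Discretionary bonus: 79.62 + 2 = 81.62
81.62 is ≥ 69.5 and < 84 → Distinction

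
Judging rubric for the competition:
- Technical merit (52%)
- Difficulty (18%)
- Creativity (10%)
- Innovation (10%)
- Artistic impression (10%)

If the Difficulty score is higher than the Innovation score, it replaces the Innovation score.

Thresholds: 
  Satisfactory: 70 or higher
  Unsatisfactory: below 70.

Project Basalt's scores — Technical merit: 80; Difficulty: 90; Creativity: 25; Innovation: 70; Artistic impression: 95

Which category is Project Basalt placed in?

Satisfactory

Difficulty (90) > Innovation (70), so Innovation counts as 90.
Weighted total:
  Technical merit 80 × 0.52 = 41.6
  Difficulty 90 × 0.18 = 16.2
  Creativity 25 × 0.1 = 2.5
  Innovation 90 × 0.1 = 9
  Artistic impression 95 × 0.1 = 9.5
Sum = 78.8
78.8 ≥ 70 → Satisfactory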